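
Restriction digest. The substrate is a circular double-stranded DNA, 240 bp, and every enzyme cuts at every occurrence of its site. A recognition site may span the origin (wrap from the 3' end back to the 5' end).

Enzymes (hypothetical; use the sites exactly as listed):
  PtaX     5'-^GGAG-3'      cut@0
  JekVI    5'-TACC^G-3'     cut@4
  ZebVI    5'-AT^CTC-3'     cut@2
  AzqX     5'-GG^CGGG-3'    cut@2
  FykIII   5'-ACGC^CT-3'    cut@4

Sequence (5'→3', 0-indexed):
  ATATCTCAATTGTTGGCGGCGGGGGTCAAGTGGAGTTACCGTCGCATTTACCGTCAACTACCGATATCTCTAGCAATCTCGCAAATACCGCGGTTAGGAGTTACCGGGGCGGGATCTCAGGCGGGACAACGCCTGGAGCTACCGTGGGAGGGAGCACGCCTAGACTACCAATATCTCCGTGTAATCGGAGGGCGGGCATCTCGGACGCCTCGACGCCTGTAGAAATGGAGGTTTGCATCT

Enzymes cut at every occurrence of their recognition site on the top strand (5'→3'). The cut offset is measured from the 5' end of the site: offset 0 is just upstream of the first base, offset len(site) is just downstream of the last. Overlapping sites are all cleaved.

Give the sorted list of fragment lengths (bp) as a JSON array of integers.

[2,3,4,4,5,6,6,6,7,7,8,9,9,9,9,9,10,10,10,11,12,12,12,12,15,15,18]

Scan for sites:
  PtaX GGAG/0: at [31, 96, 134, 146, 150, 186, 226] ⇒ [31, 96, 134, 146, 150, 186, 226]
  JekVI TACCG/4: at [36, 48, 58, 85, 101, 139] ⇒ [40, 52, 62, 89, 105, 143]
  ZebVI ATCTC/2: at [2, 65, 75, 113, 172, 197] ⇒ [4, 67, 77, 115, 174, 199]
  AzqX GGCGGG/2: at [17, 107, 119, 190] ⇒ [19, 109, 121, 192]
  FykIII ACGCCT/4: at [128, 155, 204, 212] ⇒ [132, 159, 208, 216]

Pooled cuts: [4, 19, 31, 40, 52, 62, 67, 77, 89, 96, 105, 109, 115, 121, 132, 134, 143, 146, 150, 159, 174, 186, 192, 199, 208, 216, 226]

Fragments:
  4→19: 15 bp
  19→31: 12 bp
  31→40: 9 bp
  40→52: 12 bp
  52→62: 10 bp
  62→67: 5 bp
  67→77: 10 bp
  77→89: 12 bp
  89→96: 7 bp
  96→105: 9 bp
  105→109: 4 bp
  109→115: 6 bp
  115→121: 6 bp
  121→132: 11 bp
  132→134: 2 bp
  134→143: 9 bp
  143→146: 3 bp
  146→150: 4 bp
  150→159: 9 bp
  159→174: 15 bp
  174→186: 12 bp
  186→192: 6 bp
  192→199: 7 bp
  199→208: 9 bp
  208→216: 8 bp
  216→226: 10 bp
  226→4 (wrap): 240-226+4 = 18 bp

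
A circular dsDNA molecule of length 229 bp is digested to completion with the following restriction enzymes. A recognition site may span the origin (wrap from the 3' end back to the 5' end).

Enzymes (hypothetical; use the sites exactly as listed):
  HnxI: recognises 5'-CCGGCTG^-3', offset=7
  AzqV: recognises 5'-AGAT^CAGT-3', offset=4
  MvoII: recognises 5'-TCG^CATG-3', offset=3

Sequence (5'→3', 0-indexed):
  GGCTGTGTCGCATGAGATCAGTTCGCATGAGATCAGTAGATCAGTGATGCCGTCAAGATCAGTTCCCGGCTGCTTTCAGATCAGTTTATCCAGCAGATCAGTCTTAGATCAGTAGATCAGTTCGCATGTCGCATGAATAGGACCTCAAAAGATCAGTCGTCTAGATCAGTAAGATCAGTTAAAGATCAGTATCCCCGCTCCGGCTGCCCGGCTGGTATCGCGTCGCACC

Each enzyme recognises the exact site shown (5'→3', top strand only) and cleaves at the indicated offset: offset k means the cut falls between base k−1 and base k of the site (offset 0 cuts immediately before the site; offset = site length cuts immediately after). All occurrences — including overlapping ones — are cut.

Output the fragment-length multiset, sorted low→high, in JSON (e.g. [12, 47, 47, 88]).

Scan for sites:
  HnxI (CCGGCTG, off=7): starts [65, 199, 207, 227] → cuts [5, 72, 206, 214]
  AzqV (AGATCAGT, off=4): starts [14, 29, 37, 55, 77, 94, 105, 113, 149, 162, 171, 182] → cuts [18, 33, 41, 59, 81, 98, 109, 117, 153, 166, 175, 186]
  MvoII (TCGCATG, off=3): starts [7, 22, 121, 128] → cuts [10, 25, 124, 131]

Pooled cuts: [5, 10, 18, 25, 33, 41, 59, 72, 81, 98, 109, 117, 124, 131, 153, 166, 175, 186, 206, 214]

Fragments:
  5→10: 5 bp
  10→18: 8 bp
  18→25: 7 bp
  25→33: 8 bp
  33→41: 8 bp
  41→59: 18 bp
  59→72: 13 bp
  72→81: 9 bp
  81→98: 17 bp
  98→109: 11 bp
  109→117: 8 bp
  117→124: 7 bp
  124→131: 7 bp
  131→153: 22 bp
  153→166: 13 bp
  166→175: 9 bp
  175→186: 11 bp
  186→206: 20 bp
  206→214: 8 bp
  214→5 (wrap): 229-214+5 = 20 bp

[5,7,7,7,8,8,8,8,8,9,9,11,11,13,13,17,18,20,20,22]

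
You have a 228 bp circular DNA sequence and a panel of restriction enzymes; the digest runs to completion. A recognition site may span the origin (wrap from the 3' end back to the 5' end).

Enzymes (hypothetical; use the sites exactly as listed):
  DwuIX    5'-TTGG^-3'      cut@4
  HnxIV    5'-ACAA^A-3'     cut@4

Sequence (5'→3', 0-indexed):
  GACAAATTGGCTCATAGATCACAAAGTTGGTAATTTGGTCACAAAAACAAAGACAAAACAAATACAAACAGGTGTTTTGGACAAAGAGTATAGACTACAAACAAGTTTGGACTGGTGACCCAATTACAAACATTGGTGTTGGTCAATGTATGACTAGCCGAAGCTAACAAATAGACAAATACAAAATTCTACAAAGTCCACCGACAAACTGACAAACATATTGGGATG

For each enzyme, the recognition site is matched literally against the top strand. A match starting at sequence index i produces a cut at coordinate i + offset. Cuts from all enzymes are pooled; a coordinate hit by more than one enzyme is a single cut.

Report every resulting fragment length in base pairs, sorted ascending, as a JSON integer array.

Site scan:
  DwuIX TTGG/4: at [6, 26, 34, 76, 106, 132, 138, 220] ⇒ [10, 30, 38, 80, 110, 136, 142, 224]
  HnxIV ACAAA/4: at [1, 20, 40, 46, 52, 57, 63, 80, 96, 125, 166, 174, 180, 190, 203, 211] ⇒ [5, 24, 44, 50, 56, 61, 67, 84, 100, 129, 170, 178, 184, 194, 207, 215]

Pooled cuts: [5, 10, 24, 30, 38, 44, 50, 56, 61, 67, 80, 84, 100, 110, 129, 136, 142, 170, 178, 184, 194, 207, 215, 224]

Fragments:
  5→10: 5 bp
  10→24: 14 bp
  24→30: 6 bp
  30→38: 8 bp
  38→44: 6 bp
  44→50: 6 bp
  50→56: 6 bp
  56→61: 5 bp
  61→67: 6 bp
  67→80: 13 bp
  80→84: 4 bp
  84→100: 16 bp
  100→110: 10 bp
  110→129: 19 bp
  129→136: 7 bp
  136→142: 6 bp
  142→170: 28 bp
  170→178: 8 bp
  178→184: 6 bp
  184→194: 10 bp
  194→207: 13 bp
  207→215: 8 bp
  215→224: 9 bp
  224→5 (wrap): 228-224+5 = 9 bp

[4,5,5,6,6,6,6,6,6,6,7,8,8,8,9,9,10,10,13,13,14,16,19,28]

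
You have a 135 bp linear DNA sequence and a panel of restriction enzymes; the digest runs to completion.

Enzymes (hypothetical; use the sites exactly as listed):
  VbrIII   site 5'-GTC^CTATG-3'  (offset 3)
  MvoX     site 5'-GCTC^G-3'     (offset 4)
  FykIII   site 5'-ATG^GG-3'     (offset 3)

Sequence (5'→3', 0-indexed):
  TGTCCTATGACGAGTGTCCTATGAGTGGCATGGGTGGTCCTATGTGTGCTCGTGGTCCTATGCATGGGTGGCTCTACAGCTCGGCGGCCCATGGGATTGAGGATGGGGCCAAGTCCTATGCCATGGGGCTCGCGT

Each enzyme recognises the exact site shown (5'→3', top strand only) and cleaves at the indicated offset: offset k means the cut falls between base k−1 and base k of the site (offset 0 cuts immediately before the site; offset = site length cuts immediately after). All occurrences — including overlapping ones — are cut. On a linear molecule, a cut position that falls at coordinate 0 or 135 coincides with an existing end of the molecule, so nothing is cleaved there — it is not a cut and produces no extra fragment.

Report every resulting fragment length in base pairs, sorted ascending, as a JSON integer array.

[4,4,6,6,7,9,10,10,11,12,12,14,14,16]

Site scan:
  VbrIII GTCCTATG/3: at [1, 15, 36, 54, 112] ⇒ [4, 18, 39, 57, 115]
  MvoX GCTCG/4: at [47, 78, 127] ⇒ [51, 82, 131]
  FykIII ATGGG/3: at [29, 63, 90, 102, 122] ⇒ [32, 66, 93, 105, 125]

Pooled cuts: [4, 18, 32, 39, 51, 57, 66, 82, 93, 105, 115, 125, 131]

Fragments:
  [0,4): 4 bp
  [4,18): 14 bp
  [18,32): 14 bp
  [32,39): 7 bp
  [39,51): 12 bp
  [51,57): 6 bp
  [57,66): 9 bp
  [66,82): 16 bp
  [82,93): 11 bp
  [93,105): 12 bp
  [105,115): 10 bp
  [115,125): 10 bp
  [125,131): 6 bp
  [131,135): 4 bp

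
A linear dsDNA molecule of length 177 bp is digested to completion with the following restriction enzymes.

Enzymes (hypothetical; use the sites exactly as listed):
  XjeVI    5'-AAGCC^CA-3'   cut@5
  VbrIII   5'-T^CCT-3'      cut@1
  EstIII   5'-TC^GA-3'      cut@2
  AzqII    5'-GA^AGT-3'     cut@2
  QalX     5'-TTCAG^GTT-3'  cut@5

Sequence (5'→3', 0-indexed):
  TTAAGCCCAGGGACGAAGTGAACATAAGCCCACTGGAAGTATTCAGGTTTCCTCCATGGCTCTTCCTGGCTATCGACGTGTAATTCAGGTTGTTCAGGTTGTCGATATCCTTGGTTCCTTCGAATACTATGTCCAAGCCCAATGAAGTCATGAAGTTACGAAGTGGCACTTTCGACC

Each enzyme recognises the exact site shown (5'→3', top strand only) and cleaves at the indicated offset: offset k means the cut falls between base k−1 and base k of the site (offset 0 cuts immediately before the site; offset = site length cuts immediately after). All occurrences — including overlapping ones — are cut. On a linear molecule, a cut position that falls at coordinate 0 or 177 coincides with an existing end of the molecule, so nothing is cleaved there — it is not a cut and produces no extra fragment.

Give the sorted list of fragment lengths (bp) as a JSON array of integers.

[4,4,5,5,6,6,7,7,8,8,8,9,9,9,10,12,14,14,14,18]

Site scan:
  XjeVI AAGCCCA/5: at [2, 25, 134] ⇒ [7, 30, 139]
  VbrIII TCCT/1: at [49, 63, 107, 115] ⇒ [50, 64, 108, 116]
  EstIII TCGA/2: at [72, 101, 119, 171] ⇒ [74, 103, 121, 173]
  AzqII GAAGT/2: at [14, 35, 143, 151, 159] ⇒ [16, 37, 145, 153, 161]
  QalX TTCAGGTT/5: at [41, 83, 92] ⇒ [46, 88, 97]

All cut coordinates (distinct, sorted): [7, 16, 30, 37, 46, 50, 64, 74, 88, 97, 103, 108, 116, 121, 139, 145, 153, 161, 173]

Fragments:
  [0,7): 7 bp
  [7,16): 9 bp
  [16,30): 14 bp
  [30,37): 7 bp
  [37,46): 9 bp
  [46,50): 4 bp
  [50,64): 14 bp
  [64,74): 10 bp
  [74,88): 14 bp
  [88,97): 9 bp
  [97,103): 6 bp
  [103,108): 5 bp
  [108,116): 8 bp
  [116,121): 5 bp
  [121,139): 18 bp
  [139,145): 6 bp
  [145,153): 8 bp
  [153,161): 8 bp
  [161,173): 12 bp
  [173,177): 4 bp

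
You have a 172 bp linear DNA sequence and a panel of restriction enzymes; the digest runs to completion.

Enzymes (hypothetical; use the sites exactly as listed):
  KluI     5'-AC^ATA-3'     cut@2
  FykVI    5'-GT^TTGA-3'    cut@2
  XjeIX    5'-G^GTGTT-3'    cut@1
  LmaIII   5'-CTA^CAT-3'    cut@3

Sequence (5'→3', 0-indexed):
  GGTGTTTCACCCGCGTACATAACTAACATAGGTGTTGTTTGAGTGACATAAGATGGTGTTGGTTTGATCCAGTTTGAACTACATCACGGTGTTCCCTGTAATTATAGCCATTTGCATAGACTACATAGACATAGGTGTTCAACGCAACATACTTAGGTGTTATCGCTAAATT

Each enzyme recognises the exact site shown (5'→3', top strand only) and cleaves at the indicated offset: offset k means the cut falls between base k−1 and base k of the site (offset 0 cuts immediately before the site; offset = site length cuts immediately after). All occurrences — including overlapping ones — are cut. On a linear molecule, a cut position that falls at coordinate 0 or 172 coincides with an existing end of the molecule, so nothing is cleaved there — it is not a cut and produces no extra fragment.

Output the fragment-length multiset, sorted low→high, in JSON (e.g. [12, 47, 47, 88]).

[1,1,4,4,6,7,7,8,8,8,8,9,9,10,14,16,17,35]

Scan for sites:
  KluI ACATA/2: at [16, 25, 45, 122, 128, 146] ⇒ [18, 27, 47, 124, 130, 148]
  FykVI GTTTGA/2: at [36, 61, 71] ⇒ [38, 63, 73]
  XjeIX GGTGTT/1: at [0, 30, 54, 87, 133, 155] ⇒ [1, 31, 55, 88, 134, 156]
  LmaIII CTACAT/3: at [78, 120] ⇒ [81, 123]

All cut coordinates (distinct, sorted): [1, 18, 27, 31, 38, 47, 55, 63, 73, 81, 88, 123, 124, 130, 134, 148, 156]

Fragments:
  [0,1): 1 bp
  [1,18): 17 bp
  [18,27): 9 bp
  [27,31): 4 bp
  [31,38): 7 bp
  [38,47): 9 bp
  [47,55): 8 bp
  [55,63): 8 bp
  [63,73): 10 bp
  [73,81): 8 bp
  [81,88): 7 bp
  [88,123): 35 bp
  [123,124): 1 bp
  [124,130): 6 bp
  [130,134): 4 bp
  [134,148): 14 bp
  [148,156): 8 bp
  [156,172): 16 bp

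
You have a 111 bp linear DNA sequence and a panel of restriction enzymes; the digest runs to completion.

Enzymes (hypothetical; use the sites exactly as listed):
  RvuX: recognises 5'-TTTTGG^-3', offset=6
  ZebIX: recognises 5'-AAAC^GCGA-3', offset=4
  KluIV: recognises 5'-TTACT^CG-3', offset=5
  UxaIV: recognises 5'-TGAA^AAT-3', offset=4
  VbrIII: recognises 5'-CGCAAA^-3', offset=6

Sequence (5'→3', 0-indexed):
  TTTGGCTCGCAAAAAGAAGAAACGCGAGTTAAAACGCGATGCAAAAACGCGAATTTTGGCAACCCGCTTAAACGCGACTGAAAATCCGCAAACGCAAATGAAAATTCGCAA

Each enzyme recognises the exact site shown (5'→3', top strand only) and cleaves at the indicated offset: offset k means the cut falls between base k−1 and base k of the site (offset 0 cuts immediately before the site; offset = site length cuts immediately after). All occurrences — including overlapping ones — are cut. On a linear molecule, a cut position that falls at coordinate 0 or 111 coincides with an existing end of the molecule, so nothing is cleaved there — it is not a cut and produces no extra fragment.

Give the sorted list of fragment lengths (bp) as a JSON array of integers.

Scan for sites:
  RvuX (TTTTGG, off=6): starts [53] → cuts [59]
  ZebIX (AAACGCGA, off=4): starts [19, 31, 44, 69] → cuts [23, 35, 48, 73]
  KluIV (TTACTCG, off=5): no sites
  UxaIV (TGAAAAT, off=4): starts [78, 98] → cuts [82, 102]
  VbrIII (CGCAAA, off=6): starts [7, 86, 92] → cuts [13, 92, 98]

Pooled cuts: [13, 23, 35, 48, 59, 73, 82, 92, 98, 102]

Fragments:
  [0,13): 13 bp
  [13,23): 10 bp
  [23,35): 12 bp
  [35,48): 13 bp
  [48,59): 11 bp
  [59,73): 14 bp
  [73,82): 9 bp
  [82,92): 10 bp
  [92,98): 6 bp
  [98,102): 4 bp
  [102,111): 9 bp

[4,6,9,9,10,10,11,12,13,13,14]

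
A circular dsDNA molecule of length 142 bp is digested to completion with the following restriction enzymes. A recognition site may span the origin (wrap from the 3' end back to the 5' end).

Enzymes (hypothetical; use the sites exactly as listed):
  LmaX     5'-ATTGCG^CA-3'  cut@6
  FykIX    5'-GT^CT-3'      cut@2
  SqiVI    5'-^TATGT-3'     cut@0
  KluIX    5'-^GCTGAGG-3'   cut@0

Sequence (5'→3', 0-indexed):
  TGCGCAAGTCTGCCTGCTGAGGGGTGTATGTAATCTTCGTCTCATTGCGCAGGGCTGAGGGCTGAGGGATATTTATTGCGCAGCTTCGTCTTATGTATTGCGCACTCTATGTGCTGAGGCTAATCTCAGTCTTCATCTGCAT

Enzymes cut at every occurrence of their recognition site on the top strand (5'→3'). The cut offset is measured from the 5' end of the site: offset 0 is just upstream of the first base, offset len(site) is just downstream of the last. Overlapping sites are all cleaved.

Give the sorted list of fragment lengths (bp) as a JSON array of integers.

Scan for sites:
  LmaX (ATTGCGCA, off=6): starts [43, 74, 96, 140] → cuts [4, 49, 80, 102]
  FykIX (GTCT, off=2): starts [7, 38, 87, 128] → cuts [9, 40, 89, 130]
  SqiVI (TATGT, off=0): starts [26, 91, 107] → cuts [26, 91, 107]
  KluIX (GCTGAGG, off=0): starts [15, 53, 60, 112] → cuts [15, 53, 60, 112]

All cut coordinates (distinct, sorted): [4, 9, 15, 26, 40, 49, 53, 60, 80, 89, 91, 102, 107, 112, 130]

Fragments:
  4→9: 5 bp
  9→15: 6 bp
  15→26: 11 bp
  26→40: 14 bp
  40→49: 9 bp
  49→53: 4 bp
  53→60: 7 bp
  60→80: 20 bp
  80→89: 9 bp
  89→91: 2 bp
  91→102: 11 bp
  102→107: 5 bp
  107→112: 5 bp
  112→130: 18 bp
  130→4 (wrap): 142-130+4 = 16 bp

[2,4,5,5,5,6,7,9,9,11,11,14,16,18,20]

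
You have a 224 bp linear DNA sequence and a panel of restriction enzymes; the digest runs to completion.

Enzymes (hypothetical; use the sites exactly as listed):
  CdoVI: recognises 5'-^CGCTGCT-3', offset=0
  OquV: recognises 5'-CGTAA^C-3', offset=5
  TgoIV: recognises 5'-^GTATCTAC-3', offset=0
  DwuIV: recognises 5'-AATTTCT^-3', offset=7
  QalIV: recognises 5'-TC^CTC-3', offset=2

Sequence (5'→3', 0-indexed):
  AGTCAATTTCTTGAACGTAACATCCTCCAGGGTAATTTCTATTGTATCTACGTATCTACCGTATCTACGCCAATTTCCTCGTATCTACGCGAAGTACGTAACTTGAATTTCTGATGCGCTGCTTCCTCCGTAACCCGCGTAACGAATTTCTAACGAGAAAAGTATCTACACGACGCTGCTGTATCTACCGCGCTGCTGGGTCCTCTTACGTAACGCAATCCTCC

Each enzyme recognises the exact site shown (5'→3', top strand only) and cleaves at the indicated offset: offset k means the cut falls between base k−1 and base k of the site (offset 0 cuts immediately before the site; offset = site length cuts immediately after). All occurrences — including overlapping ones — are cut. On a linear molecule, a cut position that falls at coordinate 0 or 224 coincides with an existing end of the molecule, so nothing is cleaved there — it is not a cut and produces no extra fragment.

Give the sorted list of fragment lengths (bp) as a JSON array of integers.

[3,3,4,4,4,7,7,8,8,9,9,9,9,9,10,10,11,11,11,12,12,16,17,21]

Site scan:
  CdoVI (CGCTGCT, off=0): starts [116, 173, 190] → cuts [116, 173, 190]
  OquV (CGTAAC, off=5): starts [15, 96, 128, 137, 208] → cuts [20, 101, 133, 142, 213]
  TgoIV (GTATCTAC, off=0): starts [43, 51, 60, 80, 161, 180] → cuts [43, 51, 60, 80, 161, 180]
  DwuIV (AATTTCT, off=7): starts [4, 33, 105, 144] → cuts [11, 40, 112, 151]
  QalIV (TCCTC, off=2): starts [22, 75, 123, 200, 218] → cuts [24, 77, 125, 202, 220]

Pooled cuts: [11, 20, 24, 40, 43, 51, 60, 77, 80, 101, 112, 116, 125, 133, 142, 151, 161, 173, 180, 190, 202, 213, 220]

Fragments:
  [0,11): 11 bp
  [11,20): 9 bp
  [20,24): 4 bp
  [24,40): 16 bp
  [40,43): 3 bp
  [43,51): 8 bp
  [51,60): 9 bp
  [60,77): 17 bp
  [77,80): 3 bp
  [80,101): 21 bp
  [101,112): 11 bp
  [112,116): 4 bp
  [116,125): 9 bp
  [125,133): 8 bp
  [133,142): 9 bp
  [142,151): 9 bp
  [151,161): 10 bp
  [161,173): 12 bp
  [173,180): 7 bp
  [180,190): 10 bp
  [190,202): 12 bp
  [202,213): 11 bp
  [213,220): 7 bp
  [220,224): 4 bp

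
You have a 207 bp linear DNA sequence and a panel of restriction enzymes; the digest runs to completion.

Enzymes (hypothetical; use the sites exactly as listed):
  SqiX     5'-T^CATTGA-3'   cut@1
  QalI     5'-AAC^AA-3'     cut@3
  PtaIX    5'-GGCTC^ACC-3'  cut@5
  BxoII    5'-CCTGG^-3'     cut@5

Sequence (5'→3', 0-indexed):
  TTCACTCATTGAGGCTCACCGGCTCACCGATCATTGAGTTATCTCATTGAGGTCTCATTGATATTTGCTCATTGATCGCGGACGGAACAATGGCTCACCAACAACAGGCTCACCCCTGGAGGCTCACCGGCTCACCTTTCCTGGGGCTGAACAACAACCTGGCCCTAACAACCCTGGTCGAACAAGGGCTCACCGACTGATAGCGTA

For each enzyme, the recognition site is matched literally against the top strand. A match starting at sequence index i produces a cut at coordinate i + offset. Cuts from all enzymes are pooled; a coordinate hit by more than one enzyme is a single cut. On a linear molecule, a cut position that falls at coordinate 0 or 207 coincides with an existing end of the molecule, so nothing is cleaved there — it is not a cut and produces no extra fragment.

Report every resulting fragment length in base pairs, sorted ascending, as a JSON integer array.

Scan for sites:
  SqiX TCATTGA/1: at [5, 30, 43, 54, 68] ⇒ [6, 31, 44, 55, 69]
  QalI AACAA/3: at [85, 99, 149, 152, 166, 180] ⇒ [88, 102, 152, 155, 169, 183]
  PtaIX GGCTCACC/5: at [12, 20, 91, 106, 120, 128, 186] ⇒ [17, 25, 96, 111, 125, 133, 191]
  BxoII CCTGG/5: at [114, 139, 157, 172] ⇒ [119, 144, 162, 177]

Pooled cuts: [6, 17, 25, 31, 44, 55, 69, 88, 96, 102, 111, 119, 125, 133, 144, 152, 155, 162, 169, 177, 183, 191]

Fragment lengths:
  [0,6): 6 bp
  [6,17): 11 bp
  [17,25): 8 bp
  [25,31): 6 bp
  [31,44): 13 bp
  [44,55): 11 bp
  [55,69): 14 bp
  [69,88): 19 bp
  [88,96): 8 bp
  [96,102): 6 bp
  [102,111): 9 bp
  [111,119): 8 bp
  [119,125): 6 bp
  [125,133): 8 bp
  [133,144): 11 bp
  [144,152): 8 bp
  [152,155): 3 bp
  [155,162): 7 bp
  [162,169): 7 bp
  [169,177): 8 bp
  [177,183): 6 bp
  [183,191): 8 bp
  [191,207): 16 bp

[3,6,6,6,6,6,7,7,8,8,8,8,8,8,8,9,11,11,11,13,14,16,19]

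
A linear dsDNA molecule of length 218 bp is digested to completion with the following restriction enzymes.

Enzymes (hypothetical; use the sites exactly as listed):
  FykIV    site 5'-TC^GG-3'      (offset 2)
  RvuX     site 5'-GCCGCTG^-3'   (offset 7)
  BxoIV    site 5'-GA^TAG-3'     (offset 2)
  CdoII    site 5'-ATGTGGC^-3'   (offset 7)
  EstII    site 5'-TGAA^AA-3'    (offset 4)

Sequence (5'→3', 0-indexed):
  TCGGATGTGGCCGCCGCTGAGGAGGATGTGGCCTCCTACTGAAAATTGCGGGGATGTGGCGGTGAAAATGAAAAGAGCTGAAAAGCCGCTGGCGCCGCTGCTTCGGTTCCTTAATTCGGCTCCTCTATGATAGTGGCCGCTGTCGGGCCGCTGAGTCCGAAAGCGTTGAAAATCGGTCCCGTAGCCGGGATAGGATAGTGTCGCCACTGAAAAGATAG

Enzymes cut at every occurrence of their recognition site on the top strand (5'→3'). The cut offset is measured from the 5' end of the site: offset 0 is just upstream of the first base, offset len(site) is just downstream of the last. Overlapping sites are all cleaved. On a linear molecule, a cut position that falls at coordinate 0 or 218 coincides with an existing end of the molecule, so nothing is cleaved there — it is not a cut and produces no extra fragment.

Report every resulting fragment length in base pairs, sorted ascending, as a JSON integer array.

Site scan:
  FykIV TCGG/2: at [0, 102, 115, 142, 172] ⇒ [2, 104, 117, 144, 174]
  RvuX GCCGCTG/7: at [12, 84, 93, 135, 146] ⇒ [19, 91, 100, 142, 153]
  BxoIV GATAG/2: at [128, 188, 193, 213] ⇒ [130, 190, 195, 215]
  CdoII ATGTGGC/7: at [4, 25, 53] ⇒ [11, 32, 60]
  EstII TGAAAA/4: at [39, 62, 68, 78, 166, 207] ⇒ [43, 66, 72, 82, 170, 211]

Pooled cuts: [2, 11, 19, 32, 43, 60, 66, 72, 82, 91, 100, 104, 117, 130, 142, 144, 153, 170, 174, 190, 195, 211, 215]

Fragments:
  [0,2): 2 bp
  [2,11): 9 bp
  [11,19): 8 bp
  [19,32): 13 bp
  [32,43): 11 bp
  [43,60): 17 bp
  [60,66): 6 bp
  [66,72): 6 bp
  [72,82): 10 bp
  [82,91): 9 bp
  [91,100): 9 bp
  [100,104): 4 bp
  [104,117): 13 bp
  [117,130): 13 bp
  [130,142): 12 bp
  [142,144): 2 bp
  [144,153): 9 bp
  [153,170): 17 bp
  [170,174): 4 bp
  [174,190): 16 bp
  [190,195): 5 bp
  [195,211): 16 bp
  [211,215): 4 bp
  [215,218): 3 bp

[2,2,3,4,4,4,5,6,6,8,9,9,9,9,10,11,12,13,13,13,16,16,17,17]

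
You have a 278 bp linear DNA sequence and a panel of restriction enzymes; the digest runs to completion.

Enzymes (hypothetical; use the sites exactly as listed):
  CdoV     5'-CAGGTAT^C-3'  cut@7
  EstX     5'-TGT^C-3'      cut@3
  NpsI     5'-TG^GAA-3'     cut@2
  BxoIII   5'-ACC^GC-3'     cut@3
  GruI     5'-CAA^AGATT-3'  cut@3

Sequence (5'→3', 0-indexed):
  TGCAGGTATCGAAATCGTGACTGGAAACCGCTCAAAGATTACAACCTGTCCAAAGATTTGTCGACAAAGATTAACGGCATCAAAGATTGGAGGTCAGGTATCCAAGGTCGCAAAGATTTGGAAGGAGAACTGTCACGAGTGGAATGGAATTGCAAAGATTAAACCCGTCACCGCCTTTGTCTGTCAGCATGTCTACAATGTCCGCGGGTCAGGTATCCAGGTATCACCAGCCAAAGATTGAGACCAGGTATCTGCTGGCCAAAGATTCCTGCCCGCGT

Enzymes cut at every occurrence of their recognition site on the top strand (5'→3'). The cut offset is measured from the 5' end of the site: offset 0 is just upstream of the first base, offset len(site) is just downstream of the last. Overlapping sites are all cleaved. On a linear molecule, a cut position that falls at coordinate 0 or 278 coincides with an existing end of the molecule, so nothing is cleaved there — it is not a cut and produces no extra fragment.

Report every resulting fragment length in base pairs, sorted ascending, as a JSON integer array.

Site scan:
  CdoV CAGGTATC/7: at [2, 94, 209, 217, 244] ⇒ [9, 101, 216, 224, 251]
  EstX TGTC/3: at [46, 58, 130, 177, 181, 189, 198] ⇒ [49, 61, 133, 180, 184, 192, 201]
  NpsI TGGAA/2: at [21, 118, 139, 144] ⇒ [23, 120, 141, 146]
  BxoIII ACCGC/3: at [26, 169] ⇒ [29, 172]
  GruI CAAAGATT/3: at [32, 50, 64, 80, 110, 152, 231, 259] ⇒ [35, 53, 67, 83, 113, 155, 234, 262]

All cut coordinates (distinct, sorted): [9, 23, 29, 35, 49, 53, 61, 67, 83, 101, 113, 120, 133, 141, 146, 155, 172, 180, 184, 192, 201, 216, 224, 234, 251, 262]

Fragments:
  [0,9): 9 bp
  [9,23): 14 bp
  [23,29): 6 bp
  [29,35): 6 bp
  [35,49): 14 bp
  [49,53): 4 bp
  [53,61): 8 bp
  [61,67): 6 bp
  [67,83): 16 bp
  [83,101): 18 bp
  [101,113): 12 bp
  [113,120): 7 bp
  [120,133): 13 bp
  [133,141): 8 bp
  [141,146): 5 bp
  [146,155): 9 bp
  [155,172): 17 bp
  [172,180): 8 bp
  [180,184): 4 bp
  [184,192): 8 bp
  [192,201): 9 bp
  [201,216): 15 bp
  [216,224): 8 bp
  [224,234): 10 bp
  [234,251): 17 bp
  [251,262): 11 bp
  [262,278): 16 bp

[4,4,5,6,6,6,7,8,8,8,8,8,9,9,9,10,11,12,13,14,14,15,16,16,17,17,18]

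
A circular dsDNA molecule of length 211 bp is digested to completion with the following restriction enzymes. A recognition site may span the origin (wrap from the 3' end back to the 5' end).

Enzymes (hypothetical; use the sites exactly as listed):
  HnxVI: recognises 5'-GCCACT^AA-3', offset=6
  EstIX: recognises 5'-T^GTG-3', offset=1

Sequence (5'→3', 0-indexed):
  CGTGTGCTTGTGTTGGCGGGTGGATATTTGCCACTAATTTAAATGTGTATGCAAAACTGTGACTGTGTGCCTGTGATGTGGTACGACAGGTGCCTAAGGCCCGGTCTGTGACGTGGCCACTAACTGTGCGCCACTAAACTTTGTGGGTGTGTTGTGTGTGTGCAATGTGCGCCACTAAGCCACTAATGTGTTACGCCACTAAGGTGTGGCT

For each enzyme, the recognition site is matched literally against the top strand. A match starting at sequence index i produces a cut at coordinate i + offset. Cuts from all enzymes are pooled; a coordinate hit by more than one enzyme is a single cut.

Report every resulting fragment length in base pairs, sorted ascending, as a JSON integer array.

Site scan:
  HnxVI (GCCACTAA, off=6): starts [29, 115, 129, 170, 178, 194] → cuts [35, 121, 135, 176, 184, 200]
  EstIX (TGTG, off=1): starts [2, 8, 43, 57, 63, 65, 71, 76, 106, 124, 141, 147, 152, 154, 156, 158, 165, 186, 204] → cuts [3, 9, 44, 58, 64, 66, 72, 77, 107, 125, 142, 148, 153, 155, 157, 159, 166, 187, 205]

Pooled cuts: [3, 9, 35, 44, 58, 64, 66, 72, 77, 107, 121, 125, 135, 142, 148, 153, 155, 157, 159, 166, 176, 184, 187, 200, 205]

Fragments:
  3→9: 6 bp
  9→35: 26 bp
  35→44: 9 bp
  44→58: 14 bp
  58→64: 6 bp
  64→66: 2 bp
  66→72: 6 bp
  72→77: 5 bp
  77→107: 30 bp
  107→121: 14 bp
  121→125: 4 bp
  125→135: 10 bp
  135→142: 7 bp
  142→148: 6 bp
  148→153: 5 bp
  153→155: 2 bp
  155→157: 2 bp
  157→159: 2 bp
  159→166: 7 bp
  166→176: 10 bp
  176→184: 8 bp
  184→187: 3 bp
  187→200: 13 bp
  200→205: 5 bp
  205→3 (wrap): 211-205+3 = 9 bp

[2,2,2,2,3,4,5,5,5,6,6,6,6,7,7,8,9,9,10,10,13,14,14,26,30]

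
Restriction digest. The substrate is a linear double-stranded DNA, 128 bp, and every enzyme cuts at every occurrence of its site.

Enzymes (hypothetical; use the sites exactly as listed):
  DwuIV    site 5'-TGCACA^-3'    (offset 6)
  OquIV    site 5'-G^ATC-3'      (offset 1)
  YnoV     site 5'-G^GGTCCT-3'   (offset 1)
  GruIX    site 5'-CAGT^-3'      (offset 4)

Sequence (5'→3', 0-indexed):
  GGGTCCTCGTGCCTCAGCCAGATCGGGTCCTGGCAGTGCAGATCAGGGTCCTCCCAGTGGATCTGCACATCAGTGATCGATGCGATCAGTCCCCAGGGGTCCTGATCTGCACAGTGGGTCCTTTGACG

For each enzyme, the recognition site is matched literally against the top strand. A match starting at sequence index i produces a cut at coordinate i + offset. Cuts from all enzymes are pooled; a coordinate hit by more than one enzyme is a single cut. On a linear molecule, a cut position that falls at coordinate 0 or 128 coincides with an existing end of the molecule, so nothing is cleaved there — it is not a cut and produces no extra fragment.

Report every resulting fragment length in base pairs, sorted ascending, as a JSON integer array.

Site scan:
  DwuIV (TGCACA, off=6): starts [63, 107] → cuts [69, 113]
  OquIV (GATC, off=1): starts [20, 40, 59, 74, 83, 103] → cuts [21, 41, 60, 75, 84, 104]
  YnoV (GGGTCCT, off=1): starts [0, 24, 45, 96, 115] → cuts [1, 25, 46, 97, 116]
  GruIX (CAGT, off=4): starts [33, 54, 70, 86, 111] → cuts [37, 58, 74, 90, 115]

All cut coordinates (distinct, sorted): [1, 21, 25, 37, 41, 46, 58, 60, 69, 74, 75, 84, 90, 97, 104, 113, 115, 116]

Fragments:
  [0,1): 1 bp
  [1,21): 20 bp
  [21,25): 4 bp
  [25,37): 12 bp
  [37,41): 4 bp
  [41,46): 5 bp
  [46,58): 12 bp
  [58,60): 2 bp
  [60,69): 9 bp
  [69,74): 5 bp
  [74,75): 1 bp
  [75,84): 9 bp
  [84,90): 6 bp
  [90,97): 7 bp
  [97,104): 7 bp
  [104,113): 9 bp
  [113,115): 2 bp
  [115,116): 1 bp
  [116,128): 12 bp

[1,1,1,2,2,4,4,5,5,6,7,7,9,9,9,12,12,12,20]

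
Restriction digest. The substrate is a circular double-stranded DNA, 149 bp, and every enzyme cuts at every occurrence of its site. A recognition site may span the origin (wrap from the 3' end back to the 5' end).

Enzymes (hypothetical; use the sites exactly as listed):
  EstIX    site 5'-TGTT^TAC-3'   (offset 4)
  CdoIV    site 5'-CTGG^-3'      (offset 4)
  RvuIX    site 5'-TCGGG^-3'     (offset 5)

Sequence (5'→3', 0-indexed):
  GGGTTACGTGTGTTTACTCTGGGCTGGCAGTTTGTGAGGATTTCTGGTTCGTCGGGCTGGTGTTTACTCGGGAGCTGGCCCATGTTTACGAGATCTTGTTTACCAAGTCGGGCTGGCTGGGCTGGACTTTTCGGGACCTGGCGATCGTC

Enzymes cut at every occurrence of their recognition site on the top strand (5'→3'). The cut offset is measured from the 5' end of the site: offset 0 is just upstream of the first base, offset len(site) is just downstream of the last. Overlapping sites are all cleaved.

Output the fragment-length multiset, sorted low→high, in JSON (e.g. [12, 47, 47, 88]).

[4,4,4,4,5,5,6,6,8,8,8,9,10,11,11,12,14,20]

Site scan:
  EstIX TGTTTAC/4: at [10, 60, 82, 96] ⇒ [14, 64, 86, 100]
  CdoIV CTGG/4: at [18, 23, 43, 56, 74, 112, 116, 121, 137] ⇒ [22, 27, 47, 60, 78, 116, 120, 125, 141]
  RvuIX TCGGG/5: at [51, 67, 107, 130, 147] ⇒ [3, 56, 72, 112, 135]

Pooled cuts: [3, 14, 22, 27, 47, 56, 60, 64, 72, 78, 86, 100, 112, 116, 120, 125, 135, 141]

Fragments:
  3→14: 11 bp
  14→22: 8 bp
  22→27: 5 bp
  27→47: 20 bp
  47→56: 9 bp
  56→60: 4 bp
  60→64: 4 bp
  64→72: 8 bp
  72→78: 6 bp
  78→86: 8 bp
  86→100: 14 bp
  100→112: 12 bp
  112→116: 4 bp
  116→120: 4 bp
  120→125: 5 bp
  125→135: 10 bp
  135→141: 6 bp
  141→3 (wrap): 149-141+3 = 11 bp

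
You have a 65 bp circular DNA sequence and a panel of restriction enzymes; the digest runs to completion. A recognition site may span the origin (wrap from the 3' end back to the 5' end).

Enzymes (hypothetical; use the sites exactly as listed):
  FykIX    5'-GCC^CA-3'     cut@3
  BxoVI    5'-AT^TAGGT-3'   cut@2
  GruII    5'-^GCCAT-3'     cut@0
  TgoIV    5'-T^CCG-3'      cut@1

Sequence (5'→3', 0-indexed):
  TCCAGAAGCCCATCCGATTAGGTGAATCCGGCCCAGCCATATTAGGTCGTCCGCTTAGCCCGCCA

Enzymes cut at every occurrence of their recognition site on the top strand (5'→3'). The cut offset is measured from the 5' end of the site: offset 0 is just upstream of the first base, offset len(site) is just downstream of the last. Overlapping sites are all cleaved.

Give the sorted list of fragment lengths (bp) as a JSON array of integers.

Scan for sites:
  FykIX GCCCA/3: at [7, 30] ⇒ [10, 33]
  BxoVI ATTAGGT/2: at [16, 40] ⇒ [18, 42]
  GruII GCCAT/0: at [35, 61] ⇒ [35, 61]
  TgoIV TCCG/1: at [12, 26, 49] ⇒ [13, 27, 50]

Pooled cuts: [10, 13, 18, 27, 33, 35, 42, 50, 61]

Fragments:
  10→13: 3 bp
  13→18: 5 bp
  18→27: 9 bp
  27→33: 6 bp
  33→35: 2 bp
  35→42: 7 bp
  42→50: 8 bp
  50→61: 11 bp
  61→10 (wrap): 65-61+10 = 14 bp

[2,3,5,6,7,8,9,11,14]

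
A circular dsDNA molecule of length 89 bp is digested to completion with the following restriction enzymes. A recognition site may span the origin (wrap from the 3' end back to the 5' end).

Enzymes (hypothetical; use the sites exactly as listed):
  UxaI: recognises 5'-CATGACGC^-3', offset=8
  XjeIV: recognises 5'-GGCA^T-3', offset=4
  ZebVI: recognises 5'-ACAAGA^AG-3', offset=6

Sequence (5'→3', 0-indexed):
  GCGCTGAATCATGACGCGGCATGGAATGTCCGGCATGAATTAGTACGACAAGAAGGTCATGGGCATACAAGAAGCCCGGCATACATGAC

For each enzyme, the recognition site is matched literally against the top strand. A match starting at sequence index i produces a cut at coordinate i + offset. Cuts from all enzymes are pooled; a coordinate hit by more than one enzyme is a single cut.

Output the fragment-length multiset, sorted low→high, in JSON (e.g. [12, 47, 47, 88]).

Per-enzyme occurrences:
  UxaI (CATGACGC, off=8): starts [9, 83] → cuts [2, 17]
  XjeIV (GGCAT, off=4): starts [17, 31, 61, 77] → cuts [21, 35, 65, 81]
  ZebVI (ACAAGAAG, off=6): starts [47, 66] → cuts [53, 72]

All cut coordinates (distinct, sorted): [2, 17, 21, 35, 53, 65, 72, 81]

Fragments:
  2→17: 15 bp
  17→21: 4 bp
  21→35: 14 bp
  35→53: 18 bp
  53→65: 12 bp
  65→72: 7 bp
  72→81: 9 bp
  81→2 (wrap): 89-81+2 = 10 bp

[4,7,9,10,12,14,15,18]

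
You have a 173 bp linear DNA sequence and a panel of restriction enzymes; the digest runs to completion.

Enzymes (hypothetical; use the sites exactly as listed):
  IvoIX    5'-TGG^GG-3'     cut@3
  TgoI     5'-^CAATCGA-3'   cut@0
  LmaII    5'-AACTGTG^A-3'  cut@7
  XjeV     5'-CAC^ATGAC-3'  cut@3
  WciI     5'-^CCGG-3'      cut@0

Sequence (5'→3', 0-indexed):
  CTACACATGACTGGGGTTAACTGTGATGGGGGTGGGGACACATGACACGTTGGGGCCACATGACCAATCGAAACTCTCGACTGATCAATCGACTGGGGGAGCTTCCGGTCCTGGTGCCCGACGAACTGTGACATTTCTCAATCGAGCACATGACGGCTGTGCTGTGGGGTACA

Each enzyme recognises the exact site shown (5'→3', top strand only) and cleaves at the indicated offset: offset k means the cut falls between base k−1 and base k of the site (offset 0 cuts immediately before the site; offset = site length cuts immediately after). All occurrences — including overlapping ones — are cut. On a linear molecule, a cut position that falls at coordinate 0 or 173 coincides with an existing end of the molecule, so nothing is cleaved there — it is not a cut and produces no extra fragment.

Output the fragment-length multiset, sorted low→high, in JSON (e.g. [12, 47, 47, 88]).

Site scan:
  IvoIX TGGGG/3: at [11, 26, 32, 50, 93, 164] ⇒ [14, 29, 35, 53, 96, 167]
  TgoI CAATCGA/0: at [64, 85, 138] ⇒ [64, 85, 138]
  LmaII AACTGTGA/7: at [18, 123] ⇒ [25, 130]
  XjeV CACATGAC/3: at [3, 38, 56, 146] ⇒ [6, 41, 59, 149]
  WciI CCGG/0: at [104] ⇒ [104]

Pooled cuts: [6, 14, 25, 29, 35, 41, 53, 59, 64, 85, 96, 104, 130, 138, 149, 167]

Fragment lengths:
  [0,6): 6 bp
  [6,14): 8 bp
  [14,25): 11 bp
  [25,29): 4 bp
  [29,35): 6 bp
  [35,41): 6 bp
  [41,53): 12 bp
  [53,59): 6 bp
  [59,64): 5 bp
  [64,85): 21 bp
  [85,96): 11 bp
  [96,104): 8 bp
  [104,130): 26 bp
  [130,138): 8 bp
  [138,149): 11 bp
  [149,167): 18 bp
  [167,173): 6 bp

[4,5,6,6,6,6,6,8,8,8,11,11,11,12,18,21,26]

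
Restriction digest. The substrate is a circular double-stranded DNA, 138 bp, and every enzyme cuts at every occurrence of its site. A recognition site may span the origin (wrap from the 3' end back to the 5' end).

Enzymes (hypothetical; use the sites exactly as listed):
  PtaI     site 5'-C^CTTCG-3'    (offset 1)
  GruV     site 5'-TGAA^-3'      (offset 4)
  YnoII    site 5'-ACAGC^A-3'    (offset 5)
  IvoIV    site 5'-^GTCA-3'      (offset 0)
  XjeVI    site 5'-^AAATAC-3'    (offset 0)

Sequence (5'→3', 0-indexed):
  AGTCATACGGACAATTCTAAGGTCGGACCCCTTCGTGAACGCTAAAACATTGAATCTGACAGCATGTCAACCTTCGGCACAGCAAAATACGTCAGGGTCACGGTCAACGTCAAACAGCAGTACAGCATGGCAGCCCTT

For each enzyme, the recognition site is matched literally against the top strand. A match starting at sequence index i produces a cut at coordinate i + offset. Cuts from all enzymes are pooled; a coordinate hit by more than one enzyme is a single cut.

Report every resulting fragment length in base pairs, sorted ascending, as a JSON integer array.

[1,2,6,6,6,6,6,8,9,9,10,12,13,15,29]

Per-enzyme occurrences:
  PtaI CCTTCG/1: at [29, 70] ⇒ [30, 71]
  GruV TGAA/4: at [35, 50] ⇒ [39, 54]
  YnoII ACAGCA/5: at [58, 78, 113, 121] ⇒ [63, 83, 118, 126]
  IvoIV GTCA/0: at [1, 65, 90, 96, 102, 108] ⇒ [1, 65, 90, 96, 102, 108]
  XjeVI AAATAC/0: at [84] ⇒ [84]

Pooled cuts: [1, 30, 39, 54, 63, 65, 71, 83, 84, 90, 96, 102, 108, 118, 126]

Fragments:
  1→30: 29 bp
  30→39: 9 bp
  39→54: 15 bp
  54→63: 9 bp
  63→65: 2 bp
  65→71: 6 bp
  71→83: 12 bp
  83→84: 1 bp
  84→90: 6 bp
  90→96: 6 bp
  96→102: 6 bp
  102→108: 6 bp
  108→118: 10 bp
  118→126: 8 bp
  126→1 (wrap): 138-126+1 = 13 bp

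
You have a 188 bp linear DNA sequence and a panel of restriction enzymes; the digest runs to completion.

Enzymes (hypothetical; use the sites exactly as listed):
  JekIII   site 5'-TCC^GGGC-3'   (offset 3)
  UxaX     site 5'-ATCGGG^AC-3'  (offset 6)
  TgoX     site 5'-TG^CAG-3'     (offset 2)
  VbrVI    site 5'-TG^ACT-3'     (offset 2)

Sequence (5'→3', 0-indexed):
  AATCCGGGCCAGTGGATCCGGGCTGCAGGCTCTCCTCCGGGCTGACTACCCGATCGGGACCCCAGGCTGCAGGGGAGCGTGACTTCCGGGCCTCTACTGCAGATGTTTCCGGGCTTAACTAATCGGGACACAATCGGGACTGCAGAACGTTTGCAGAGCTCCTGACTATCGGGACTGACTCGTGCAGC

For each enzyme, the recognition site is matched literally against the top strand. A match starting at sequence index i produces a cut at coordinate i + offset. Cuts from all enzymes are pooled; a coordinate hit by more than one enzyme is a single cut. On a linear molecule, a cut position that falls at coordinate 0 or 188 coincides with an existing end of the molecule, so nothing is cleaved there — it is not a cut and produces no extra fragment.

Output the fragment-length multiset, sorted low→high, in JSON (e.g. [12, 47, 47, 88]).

[4,4,4,5,6,6,6,7,9,11,11,11,11,11,12,12,13,14,14,17]

Scan for sites:
  JekIII (TCCGGGC, off=3): starts [2, 16, 35, 84, 107] → cuts [5, 19, 38, 87, 110]
  UxaX (ATCGGGAC, off=6): starts [52, 121, 132, 167] → cuts [58, 127, 138, 173]
  TgoX (TGCAG, off=2): starts [23, 67, 97, 140, 151, 182] → cuts [25, 69, 99, 142, 153, 184]
  VbrVI (TGACT, off=2): starts [42, 79, 162, 175] → cuts [44, 81, 164, 177]

Pooled cuts: [5, 19, 25, 38, 44, 58, 69, 81, 87, 99, 110, 127, 138, 142, 153, 164, 173, 177, 184]

Fragments:
  [0,5): 5 bp
  [5,19): 14 bp
  [19,25): 6 bp
  [25,38): 13 bp
  [38,44): 6 bp
  [44,58): 14 bp
  [58,69): 11 bp
  [69,81): 12 bp
  [81,87): 6 bp
  [87,99): 12 bp
  [99,110): 11 bp
  [110,127): 17 bp
  [127,138): 11 bp
  [138,142): 4 bp
  [142,153): 11 bp
  [153,164): 11 bp
  [164,173): 9 bp
  [173,177): 4 bp
  [177,184): 7 bp
  [184,188): 4 bp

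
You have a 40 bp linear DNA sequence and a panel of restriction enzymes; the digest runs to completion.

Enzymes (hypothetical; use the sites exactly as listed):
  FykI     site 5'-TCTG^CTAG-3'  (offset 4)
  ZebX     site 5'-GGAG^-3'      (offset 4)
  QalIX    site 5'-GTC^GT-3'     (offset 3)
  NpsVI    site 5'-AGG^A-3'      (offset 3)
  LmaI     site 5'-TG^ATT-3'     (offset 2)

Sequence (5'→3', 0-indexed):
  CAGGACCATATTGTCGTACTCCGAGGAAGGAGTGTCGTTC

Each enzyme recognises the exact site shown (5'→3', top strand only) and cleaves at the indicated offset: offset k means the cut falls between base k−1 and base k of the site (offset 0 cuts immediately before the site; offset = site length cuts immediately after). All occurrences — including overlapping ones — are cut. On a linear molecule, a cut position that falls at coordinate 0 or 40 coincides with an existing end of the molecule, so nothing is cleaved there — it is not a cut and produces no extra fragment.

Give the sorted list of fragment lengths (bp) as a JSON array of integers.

[2,4,4,4,4,11,11]

Site scan:
  FykI (TCTGCTAG, off=4): no sites
  ZebX (GGAG, off=4): starts [28] → cuts [32]
  QalIX (GTCGT, off=3): starts [12, 33] → cuts [15, 36]
  NpsVI (AGGA, off=3): starts [1, 23, 27] → cuts [4, 26, 30]
  LmaI (TGATT, off=2): no sites

All cut coordinates (distinct, sorted): [4, 15, 26, 30, 32, 36]

Fragments:
  [0,4): 4 bp
  [4,15): 11 bp
  [15,26): 11 bp
  [26,30): 4 bp
  [30,32): 2 bp
  [32,36): 4 bp
  [36,40): 4 bp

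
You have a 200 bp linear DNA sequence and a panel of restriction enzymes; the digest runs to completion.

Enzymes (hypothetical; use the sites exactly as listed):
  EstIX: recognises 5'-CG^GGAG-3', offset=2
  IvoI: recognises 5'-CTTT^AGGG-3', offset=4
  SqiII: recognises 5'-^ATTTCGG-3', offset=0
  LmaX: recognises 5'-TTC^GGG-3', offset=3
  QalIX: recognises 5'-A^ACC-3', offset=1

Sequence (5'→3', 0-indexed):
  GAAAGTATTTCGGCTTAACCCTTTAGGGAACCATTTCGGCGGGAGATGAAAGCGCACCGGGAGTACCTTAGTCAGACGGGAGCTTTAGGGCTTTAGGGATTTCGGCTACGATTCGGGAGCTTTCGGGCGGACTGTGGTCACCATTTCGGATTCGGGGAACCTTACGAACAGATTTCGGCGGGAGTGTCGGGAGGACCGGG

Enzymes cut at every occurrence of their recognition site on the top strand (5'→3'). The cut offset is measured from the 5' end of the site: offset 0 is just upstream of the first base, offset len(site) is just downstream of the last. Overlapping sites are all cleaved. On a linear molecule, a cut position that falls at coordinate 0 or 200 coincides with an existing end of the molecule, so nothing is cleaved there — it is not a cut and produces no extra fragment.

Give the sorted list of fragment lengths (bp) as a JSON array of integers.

[1,3,4,5,5,6,7,8,8,9,9,9,9,11,11,11,13,16,18,18,19]

Per-enzyme occurrences:
  EstIX (CGGGAG, off=2): starts [39, 57, 76, 113, 178, 187] → cuts [41, 59, 78, 115, 180, 189]
  IvoI (CTTTAGGG, off=4): starts [20, 82, 90] → cuts [24, 86, 94]
  SqiII (ATTTCGG, off=0): starts [6, 32, 98, 142, 171] → cuts [6, 32, 98, 142, 171]
  LmaX (TTCGGG, off=3): starts [111, 121, 150] → cuts [114, 124, 153]
  QalIX (AACC, off=1): starts [16, 28, 157] → cuts [17, 29, 158]

All cut coordinates (distinct, sorted): [6, 17, 24, 29, 32, 41, 59, 78, 86, 94, 98, 114, 115, 124, 142, 153, 158, 171, 180, 189]

Fragments:
  [0,6): 6 bp
  [6,17): 11 bp
  [17,24): 7 bp
  [24,29): 5 bp
  [29,32): 3 bp
  [32,41): 9 bp
  [41,59): 18 bp
  [59,78): 19 bp
  [78,86): 8 bp
  [86,94): 8 bp
  [94,98): 4 bp
  [98,114): 16 bp
  [114,115): 1 bp
  [115,124): 9 bp
  [124,142): 18 bp
  [142,153): 11 bp
  [153,158): 5 bp
  [158,171): 13 bp
  [171,180): 9 bp
  [180,189): 9 bp
  [189,200): 11 bp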